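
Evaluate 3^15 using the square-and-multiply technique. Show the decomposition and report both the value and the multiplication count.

Computing 3^15 by squaring (build up from 3^1; each line after the first costs one multiplication):

3^1 = 3
3^2 = (3^1)^2 = 3^2 = 9
3^3 = 3 * 3^2 = 3 * 9 = 27
3^6 = (3^3)^2 = 27^2 = 729
3^7 = 3 * 3^6 = 3 * 729 = 2187
3^14 = (3^7)^2 = 2187^2 = 4782969
3^15 = 3 * 3^14 = 3 * 4782969 = 14348907

Result: 14348907
Multiplications needed: 6 (6 lines after 3^1)

3^15 = 14348907. Using exponentiation by squaring, this requires 6 multiplications. The key idea: if the exponent is even, square the half-power; if odd, multiply by the base once.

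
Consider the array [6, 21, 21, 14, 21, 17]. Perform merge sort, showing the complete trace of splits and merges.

Merge sort trace:

Split: [6, 21, 21, 14, 21, 17] -> [6, 21, 21] and [14, 21, 17]
  Split: [6, 21, 21] -> [6] and [21, 21]
    Split: [21, 21] -> [21] and [21]
    Merge: [21] + [21] -> [21, 21]
  Merge: [6] + [21, 21] -> [6, 21, 21]
  Split: [14, 21, 17] -> [14] and [21, 17]
    Split: [21, 17] -> [21] and [17]
    Merge: [21] + [17] -> [17, 21]
  Merge: [14] + [17, 21] -> [14, 17, 21]
Merge: [6, 21, 21] + [14, 17, 21] -> [6, 14, 17, 21, 21, 21]

Final sorted array: [6, 14, 17, 21, 21, 21]

The merge sort proceeds by recursively splitting the array and merging sorted halves.
After all merges, the sorted array is [6, 14, 17, 21, 21, 21].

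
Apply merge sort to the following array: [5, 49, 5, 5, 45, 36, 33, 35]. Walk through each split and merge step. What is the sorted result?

Merge sort trace:

Split: [5, 49, 5, 5, 45, 36, 33, 35] -> [5, 49, 5, 5] and [45, 36, 33, 35]
  Split: [5, 49, 5, 5] -> [5, 49] and [5, 5]
    Split: [5, 49] -> [5] and [49]
    Merge: [5] + [49] -> [5, 49]
    Split: [5, 5] -> [5] and [5]
    Merge: [5] + [5] -> [5, 5]
  Merge: [5, 49] + [5, 5] -> [5, 5, 5, 49]
  Split: [45, 36, 33, 35] -> [45, 36] and [33, 35]
    Split: [45, 36] -> [45] and [36]
    Merge: [45] + [36] -> [36, 45]
    Split: [33, 35] -> [33] and [35]
    Merge: [33] + [35] -> [33, 35]
  Merge: [36, 45] + [33, 35] -> [33, 35, 36, 45]
Merge: [5, 5, 5, 49] + [33, 35, 36, 45] -> [5, 5, 5, 33, 35, 36, 45, 49]

Final sorted array: [5, 5, 5, 33, 35, 36, 45, 49]

The merge sort proceeds by recursively splitting the array and merging sorted halves.
After all merges, the sorted array is [5, 5, 5, 33, 35, 36, 45, 49].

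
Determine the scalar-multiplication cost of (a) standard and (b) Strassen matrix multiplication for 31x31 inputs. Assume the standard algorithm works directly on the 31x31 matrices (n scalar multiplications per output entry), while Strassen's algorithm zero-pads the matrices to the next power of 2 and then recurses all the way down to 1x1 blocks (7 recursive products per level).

Matrix multiplication for 31x31 matrices:

Strassen's algorithm requires power-of-2 dimensions. Pad 31x31 to 32x32 (next power of 2).

Standard algorithm: 31^3 = 29791 multiplications
Strassen's algorithm: 7^(log2(32)) = 7^5 = 16807 multiplications
Savings: 29791 - 16807 = 12984 multiplications

Standard: 29791 multiplications (31^3). Strassen: 16807 multiplications (7^5, after padding to 32x32). Strassen reduces 8 recursive multiplications to 7 at each level.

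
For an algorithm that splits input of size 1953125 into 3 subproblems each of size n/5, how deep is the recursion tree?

For divide and conquer with division factor 5:

Problem sizes at each level:
Level 0: 1953125
Level 1: 390625
Level 2: 78125
Level 3: 15625
Level 4: 3125
Level 5: 625
Level 6: 125
Level 7: 25
Level 8: 5
Level 9: 1

The root is level 0 and the size-1 base case is level 9 (the tree spans levels 0 through 9, i.e. 10 levels counting the root), so the depth is the number of divisions: log_5(1953125) = 9

The recursion tree depth is log_5(1953125) = 9. At each level, the problem size is divided by 5, so it takes 9 divisions to reduce to a base case of size 1. The algorithm makes 3 recursive calls at each level.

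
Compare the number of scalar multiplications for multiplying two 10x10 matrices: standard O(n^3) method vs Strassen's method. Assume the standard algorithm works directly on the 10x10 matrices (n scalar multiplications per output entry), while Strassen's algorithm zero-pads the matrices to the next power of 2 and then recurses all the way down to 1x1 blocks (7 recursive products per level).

Matrix multiplication for 10x10 matrices:

Strassen's algorithm requires power-of-2 dimensions. Pad 10x10 to 16x16 (next power of 2).

Standard algorithm: 10^3 = 1000 multiplications
Strassen's algorithm: 7^(log2(16)) = 7^4 = 2401 multiplications
Difference: 1000 - 2401 = -1401 (Strassen uses MORE here due to padding overhead — for small or just-over-power-of-2 n, padding can outweigh the per-level savings)

Standard: 1000 multiplications (10^3). Strassen: 2401 multiplications (7^4, after padding to 16x16). Strassen reduces 8 recursive multiplications to 7 at each level.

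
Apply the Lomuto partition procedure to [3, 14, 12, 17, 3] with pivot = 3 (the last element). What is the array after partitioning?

Lomuto partition with pivot = 3:

Initial array: [3, 14, 12, 17, 3]

arr[0]=3 <= 3: swap with position 0, array becomes [3, 14, 12, 17, 3]
arr[1]=14 > 3: no swap
arr[2]=12 > 3: no swap
arr[3]=17 > 3: no swap

Place pivot at position 1: [3, 3, 12, 17, 14]
Pivot position: 1

After partitioning with pivot 3, the array becomes [3, 3, 12, 17, 14]. The pivot is placed at index 1. All elements to the left of the pivot are <= 3, and all elements to the right are > 3.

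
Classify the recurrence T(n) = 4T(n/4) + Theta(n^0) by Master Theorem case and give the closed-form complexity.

Master Theorem for T(n) = 4T(n/4) + O(n^0):

a = 4, b = 4, c = 0
log_b(a) = log_4(4) = 1.0000

Case 1: c = 0 < log_4(4) = 1.0000
T(n) = O(n^(log_4 4)) = O(n)

For T(n) = 4T(n/4) + O(n^0): log_4(4) = 1.0000. This is Case 1 of the Master Theorem (c < log_b(a), work dominated by leaves), giving O(n).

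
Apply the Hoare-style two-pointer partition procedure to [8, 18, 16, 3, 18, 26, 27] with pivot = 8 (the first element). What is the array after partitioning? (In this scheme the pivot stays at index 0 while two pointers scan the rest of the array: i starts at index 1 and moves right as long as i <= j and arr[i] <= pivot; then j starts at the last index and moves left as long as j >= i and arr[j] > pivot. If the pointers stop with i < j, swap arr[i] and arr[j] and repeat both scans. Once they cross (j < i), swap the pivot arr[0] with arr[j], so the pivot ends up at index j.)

Hoare-style two-pointer partition with pivot = 8:

Initial array: [8, 18, 16, 3, 18, 26, 27]

Pointers start at i = 1, j = 6.
i stops at index 1 (arr[1]=18 > 8), j stops at index 3 (arr[3]=3 <= 8): swap arr[1] and arr[3], array becomes [8, 3, 16, 18, 18, 26, 27]
i ends at 2, j ends at 1: the pointers have crossed (j < i), so scanning stops.

Swap pivot arr[0] with arr[1] to place pivot at position 1: [3, 8, 16, 18, 18, 26, 27]
Pivot position: 1

After partitioning with pivot 8, the array becomes [3, 8, 16, 18, 18, 26, 27]. The pivot is placed at index 1. All elements to the left of the pivot are <= 8, and all elements to the right are > 8.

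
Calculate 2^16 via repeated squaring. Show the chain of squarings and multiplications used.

Computing 2^16 by squaring (build up from 2^1; each line after the first costs one multiplication):

2^1 = 2
2^2 = (2^1)^2 = 2^2 = 4
2^4 = (2^2)^2 = 4^2 = 16
2^8 = (2^4)^2 = 16^2 = 256
2^16 = (2^8)^2 = 256^2 = 65536

Result: 65536
Multiplications needed: 4 (4 lines after 2^1)

2^16 = 65536. Using exponentiation by squaring, this requires 4 multiplications. The key idea: if the exponent is even, square the half-power; if odd, multiply by the base once.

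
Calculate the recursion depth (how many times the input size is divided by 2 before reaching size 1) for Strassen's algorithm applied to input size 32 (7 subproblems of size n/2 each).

For divide and conquer with division factor 2:

Problem sizes at each level:
Level 0: 32
Level 1: 16
Level 2: 8
Level 3: 4
Level 4: 2
Level 5: 1

The root is level 0 and the size-1 base case is level 5 (the tree spans levels 0 through 5, i.e. 6 levels counting the root), so the depth is the number of divisions: log_2(32) = 5

The recursion tree depth is log_2(32) = 5. At each level, the problem size is divided by 2, so it takes 5 divisions to reduce to a base case of size 1. The algorithm makes 7 recursive calls at each level.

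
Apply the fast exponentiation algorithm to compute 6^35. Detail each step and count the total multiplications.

Computing 6^35 by squaring (build up from 6^1; each line after the first costs one multiplication):

6^1 = 6
6^2 = (6^1)^2 = 6^2 = 36
6^4 = (6^2)^2 = 36^2 = 1296
6^8 = (6^4)^2 = 1296^2 = 1679616
6^16 = (6^8)^2 = 1679616^2 = 2821109907456
6^17 = 6 * 6^16 = 6 * 2821109907456 = 16926659444736
6^34 = (6^17)^2 = 16926659444736^2 = 286511799958070431838109696
6^35 = 6 * 6^34 = 6 * 286511799958070431838109696 = 1719070799748422591028658176

Result: 1719070799748422591028658176
Multiplications needed: 7 (7 lines after 6^1)

6^35 = 1719070799748422591028658176. Using exponentiation by squaring, this requires 7 multiplications. The key idea: if the exponent is even, square the half-power; if odd, multiply by the base once.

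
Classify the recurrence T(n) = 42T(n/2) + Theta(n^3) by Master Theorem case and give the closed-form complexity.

Master Theorem for T(n) = 42T(n/2) + O(n^3):

a = 42, b = 2, c = 3
log_b(a) = log_2(42) = 5.3923

Case 1: c = 3 < log_2(42) = 5.3923
T(n) = O(n^(log_2 42))

For T(n) = 42T(n/2) + O(n^3): log_2(42) = 5.3923. This is Case 1 of the Master Theorem (c < log_b(a), work dominated by leaves), giving O(n^(log_2 42)).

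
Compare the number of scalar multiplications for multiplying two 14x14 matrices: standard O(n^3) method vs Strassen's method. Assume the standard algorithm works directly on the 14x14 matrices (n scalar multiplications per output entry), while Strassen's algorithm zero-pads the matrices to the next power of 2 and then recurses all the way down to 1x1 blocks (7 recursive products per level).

Matrix multiplication for 14x14 matrices:

Strassen's algorithm requires power-of-2 dimensions. Pad 14x14 to 16x16 (next power of 2).

Standard algorithm: 14^3 = 2744 multiplications
Strassen's algorithm: 7^(log2(16)) = 7^4 = 2401 multiplications
Savings: 2744 - 2401 = 343 multiplications

Standard: 2744 multiplications (14^3). Strassen: 2401 multiplications (7^4, after padding to 16x16). Strassen reduces 8 recursive multiplications to 7 at each level.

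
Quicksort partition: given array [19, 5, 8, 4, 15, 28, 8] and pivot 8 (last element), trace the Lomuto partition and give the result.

Lomuto partition with pivot = 8:

Initial array: [19, 5, 8, 4, 15, 28, 8]

arr[0]=19 > 8: no swap
arr[1]=5 <= 8: swap with position 0, array becomes [5, 19, 8, 4, 15, 28, 8]
arr[2]=8 <= 8: swap with position 1, array becomes [5, 8, 19, 4, 15, 28, 8]
arr[3]=4 <= 8: swap with position 2, array becomes [5, 8, 4, 19, 15, 28, 8]
arr[4]=15 > 8: no swap
arr[5]=28 > 8: no swap

Place pivot at position 3: [5, 8, 4, 8, 15, 28, 19]
Pivot position: 3

After partitioning with pivot 8, the array becomes [5, 8, 4, 8, 15, 28, 19]. The pivot is placed at index 3. All elements to the left of the pivot are <= 8, and all elements to the right are > 8.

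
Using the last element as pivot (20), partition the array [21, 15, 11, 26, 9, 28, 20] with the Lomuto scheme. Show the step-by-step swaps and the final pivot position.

Lomuto partition with pivot = 20:

Initial array: [21, 15, 11, 26, 9, 28, 20]

arr[0]=21 > 20: no swap
arr[1]=15 <= 20: swap with position 0, array becomes [15, 21, 11, 26, 9, 28, 20]
arr[2]=11 <= 20: swap with position 1, array becomes [15, 11, 21, 26, 9, 28, 20]
arr[3]=26 > 20: no swap
arr[4]=9 <= 20: swap with position 2, array becomes [15, 11, 9, 26, 21, 28, 20]
arr[5]=28 > 20: no swap

Place pivot at position 3: [15, 11, 9, 20, 21, 28, 26]
Pivot position: 3

After partitioning with pivot 20, the array becomes [15, 11, 9, 20, 21, 28, 26]. The pivot is placed at index 3. All elements to the left of the pivot are <= 20, and all elements to the right are > 20.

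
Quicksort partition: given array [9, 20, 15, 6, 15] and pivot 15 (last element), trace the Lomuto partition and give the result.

Lomuto partition with pivot = 15:

Initial array: [9, 20, 15, 6, 15]

arr[0]=9 <= 15: swap with position 0, array becomes [9, 20, 15, 6, 15]
arr[1]=20 > 15: no swap
arr[2]=15 <= 15: swap with position 1, array becomes [9, 15, 20, 6, 15]
arr[3]=6 <= 15: swap with position 2, array becomes [9, 15, 6, 20, 15]

Place pivot at position 3: [9, 15, 6, 15, 20]
Pivot position: 3

After partitioning with pivot 15, the array becomes [9, 15, 6, 15, 20]. The pivot is placed at index 3. All elements to the left of the pivot are <= 15, and all elements to the right are > 15.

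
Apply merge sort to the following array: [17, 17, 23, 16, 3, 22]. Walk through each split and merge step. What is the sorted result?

Merge sort trace:

Split: [17, 17, 23, 16, 3, 22] -> [17, 17, 23] and [16, 3, 22]
  Split: [17, 17, 23] -> [17] and [17, 23]
    Split: [17, 23] -> [17] and [23]
    Merge: [17] + [23] -> [17, 23]
  Merge: [17] + [17, 23] -> [17, 17, 23]
  Split: [16, 3, 22] -> [16] and [3, 22]
    Split: [3, 22] -> [3] and [22]
    Merge: [3] + [22] -> [3, 22]
  Merge: [16] + [3, 22] -> [3, 16, 22]
Merge: [17, 17, 23] + [3, 16, 22] -> [3, 16, 17, 17, 22, 23]

Final sorted array: [3, 16, 17, 17, 22, 23]

The merge sort proceeds by recursively splitting the array and merging sorted halves.
After all merges, the sorted array is [3, 16, 17, 17, 22, 23].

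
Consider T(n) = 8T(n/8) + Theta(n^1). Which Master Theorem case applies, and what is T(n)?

Master Theorem for T(n) = 8T(n/8) + O(n^1):

a = 8, b = 8, c = 1
log_b(a) = log_8(8) = 1.0000

Case 2: c = 1 = log_8(8) = 1.0000
T(n) = O(n^1 log n) = O(n log n)

For T(n) = 8T(n/8) + O(n^1): log_8(8) = 1.0000. This is Case 2 of the Master Theorem (c = log_b(a), equal work at all levels), giving O(n log n).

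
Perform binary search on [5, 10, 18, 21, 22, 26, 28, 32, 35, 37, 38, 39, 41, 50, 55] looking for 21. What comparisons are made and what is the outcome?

Binary search for 21 in [5, 10, 18, 21, 22, 26, 28, 32, 35, 37, 38, 39, 41, 50, 55]:

lo=0, hi=14, mid=7, arr[mid]=32 -> 32 > 21, search left half
lo=0, hi=6, mid=3, arr[mid]=21 -> Found target at index 3!

Binary search finds 21 at index 3 after 2 comparisons. The search repeatedly halves the search space by comparing with the middle element.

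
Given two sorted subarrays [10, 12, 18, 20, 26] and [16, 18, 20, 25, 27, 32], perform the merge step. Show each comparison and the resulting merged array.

Merging process:

Compare 10 vs 16: take 10 from left. Merged: [10]
Compare 12 vs 16: take 12 from left. Merged: [10, 12]
Compare 18 vs 16: take 16 from right. Merged: [10, 12, 16]
Compare 18 vs 18: take 18 from left. Merged: [10, 12, 16, 18]
Compare 20 vs 18: take 18 from right. Merged: [10, 12, 16, 18, 18]
Compare 20 vs 20: take 20 from left. Merged: [10, 12, 16, 18, 18, 20]
Compare 26 vs 20: take 20 from right. Merged: [10, 12, 16, 18, 18, 20, 20]
Compare 26 vs 25: take 25 from right. Merged: [10, 12, 16, 18, 18, 20, 20, 25]
Compare 26 vs 27: take 26 from left. Merged: [10, 12, 16, 18, 18, 20, 20, 25, 26]
Append remaining from right: [27, 32]. Merged: [10, 12, 16, 18, 18, 20, 20, 25, 26, 27, 32]

Final merged array: [10, 12, 16, 18, 18, 20, 20, 25, 26, 27, 32]
Total comparisons: 9

The merged array is [10, 12, 16, 18, 18, 20, 20, 25, 26, 27, 32], requiring 9 comparisons. The merge step runs in O(n) time where n is the total number of elements.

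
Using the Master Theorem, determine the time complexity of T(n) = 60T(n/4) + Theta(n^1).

Master Theorem for T(n) = 60T(n/4) + O(n^1):

a = 60, b = 4, c = 1
log_b(a) = log_4(60) = 2.9534

Case 1: c = 1 < log_4(60) = 2.9534
T(n) = O(n^(log_4 60))

For T(n) = 60T(n/4) + O(n^1): log_4(60) = 2.9534. This is Case 1 of the Master Theorem (c < log_b(a), work dominated by leaves), giving O(n^(log_4 60)).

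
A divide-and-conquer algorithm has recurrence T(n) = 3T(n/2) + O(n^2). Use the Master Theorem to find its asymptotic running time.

Master Theorem for T(n) = 3T(n/2) + O(n^2):

a = 3, b = 2, c = 2
log_b(a) = log_2(3) = 1.5850

Case 3: c = 2 > log_2(3) = 1.5850
T(n) = O(n^2) = O(n^2)

For T(n) = 3T(n/2) + O(n^2): log_2(3) = 1.5850. This is Case 3 of the Master Theorem (c > log_b(a), work dominated by root), giving O(n^2).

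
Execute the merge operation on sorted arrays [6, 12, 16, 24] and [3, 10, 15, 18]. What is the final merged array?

Merging process:

Compare 6 vs 3: take 3 from right. Merged: [3]
Compare 6 vs 10: take 6 from left. Merged: [3, 6]
Compare 12 vs 10: take 10 from right. Merged: [3, 6, 10]
Compare 12 vs 15: take 12 from left. Merged: [3, 6, 10, 12]
Compare 16 vs 15: take 15 from right. Merged: [3, 6, 10, 12, 15]
Compare 16 vs 18: take 16 from left. Merged: [3, 6, 10, 12, 15, 16]
Compare 24 vs 18: take 18 from right. Merged: [3, 6, 10, 12, 15, 16, 18]
Append remaining from left: [24]. Merged: [3, 6, 10, 12, 15, 16, 18, 24]

Final merged array: [3, 6, 10, 12, 15, 16, 18, 24]
Total comparisons: 7

The merged array is [3, 6, 10, 12, 15, 16, 18, 24], requiring 7 comparisons. The merge step runs in O(n) time where n is the total number of elements.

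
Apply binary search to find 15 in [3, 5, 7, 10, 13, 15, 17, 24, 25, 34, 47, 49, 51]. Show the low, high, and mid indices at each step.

Binary search for 15 in [3, 5, 7, 10, 13, 15, 17, 24, 25, 34, 47, 49, 51]:

lo=0, hi=12, mid=6, arr[mid]=17 -> 17 > 15, search left half
lo=0, hi=5, mid=2, arr[mid]=7 -> 7 < 15, search right half
lo=3, hi=5, mid=4, arr[mid]=13 -> 13 < 15, search right half
lo=5, hi=5, mid=5, arr[mid]=15 -> Found target at index 5!

Binary search finds 15 at index 5 after 4 comparisons. The search repeatedly halves the search space by comparing with the middle element.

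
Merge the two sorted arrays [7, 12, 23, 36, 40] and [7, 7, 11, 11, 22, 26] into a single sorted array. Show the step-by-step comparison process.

Merging process:

Compare 7 vs 7: take 7 from left. Merged: [7]
Compare 12 vs 7: take 7 from right. Merged: [7, 7]
Compare 12 vs 7: take 7 from right. Merged: [7, 7, 7]
Compare 12 vs 11: take 11 from right. Merged: [7, 7, 7, 11]
Compare 12 vs 11: take 11 from right. Merged: [7, 7, 7, 11, 11]
Compare 12 vs 22: take 12 from left. Merged: [7, 7, 7, 11, 11, 12]
Compare 23 vs 22: take 22 from right. Merged: [7, 7, 7, 11, 11, 12, 22]
Compare 23 vs 26: take 23 from left. Merged: [7, 7, 7, 11, 11, 12, 22, 23]
Compare 36 vs 26: take 26 from right. Merged: [7, 7, 7, 11, 11, 12, 22, 23, 26]
Append remaining from left: [36, 40]. Merged: [7, 7, 7, 11, 11, 12, 22, 23, 26, 36, 40]

Final merged array: [7, 7, 7, 11, 11, 12, 22, 23, 26, 36, 40]
Total comparisons: 9

The merged array is [7, 7, 7, 11, 11, 12, 22, 23, 26, 36, 40], requiring 9 comparisons. The merge step runs in O(n) time where n is the total number of elements.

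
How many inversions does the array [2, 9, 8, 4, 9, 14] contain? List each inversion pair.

Finding inversions in [2, 9, 8, 4, 9, 14]:

(1, 2): arr[1]=9 > arr[2]=8
(1, 3): arr[1]=9 > arr[3]=4
(2, 3): arr[2]=8 > arr[3]=4

Total inversions: 3

The array has 3 inversion(s): (1,2), (1,3), (2,3). Each pair (i,j) satisfies i < j and arr[i] > arr[j].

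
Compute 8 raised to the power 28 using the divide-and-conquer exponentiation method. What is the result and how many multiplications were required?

Computing 8^28 by squaring (build up from 8^1; each line after the first costs one multiplication):

8^1 = 8
8^2 = (8^1)^2 = 8^2 = 64
8^3 = 8 * 8^2 = 8 * 64 = 512
8^6 = (8^3)^2 = 512^2 = 262144
8^7 = 8 * 8^6 = 8 * 262144 = 2097152
8^14 = (8^7)^2 = 2097152^2 = 4398046511104
8^28 = (8^14)^2 = 4398046511104^2 = 19342813113834066795298816

Result: 19342813113834066795298816
Multiplications needed: 6 (6 lines after 8^1)

8^28 = 19342813113834066795298816. Using exponentiation by squaring, this requires 6 multiplications. The key idea: if the exponent is even, square the half-power; if odd, multiply by the base once.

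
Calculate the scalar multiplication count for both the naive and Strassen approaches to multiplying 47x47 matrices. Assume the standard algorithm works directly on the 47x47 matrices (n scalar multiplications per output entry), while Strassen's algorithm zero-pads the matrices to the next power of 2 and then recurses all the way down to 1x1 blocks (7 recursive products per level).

Matrix multiplication for 47x47 matrices:

Strassen's algorithm requires power-of-2 dimensions. Pad 47x47 to 64x64 (next power of 2).

Standard algorithm: 47^3 = 103823 multiplications
Strassen's algorithm: 7^(log2(64)) = 7^6 = 117649 multiplications
Difference: 103823 - 117649 = -13826 (Strassen uses MORE here due to padding overhead — for small or just-over-power-of-2 n, padding can outweigh the per-level savings)

Standard: 103823 multiplications (47^3). Strassen: 117649 multiplications (7^6, after padding to 64x64). Strassen reduces 8 recursive multiplications to 7 at each level.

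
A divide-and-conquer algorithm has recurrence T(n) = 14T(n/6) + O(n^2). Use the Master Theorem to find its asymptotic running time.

Master Theorem for T(n) = 14T(n/6) + O(n^2):

a = 14, b = 6, c = 2
log_b(a) = log_6(14) = 1.4729

Case 3: c = 2 > log_6(14) = 1.4729
T(n) = O(n^2) = O(n^2)

For T(n) = 14T(n/6) + O(n^2): log_6(14) = 1.4729. This is Case 3 of the Master Theorem (c > log_b(a), work dominated by root), giving O(n^2).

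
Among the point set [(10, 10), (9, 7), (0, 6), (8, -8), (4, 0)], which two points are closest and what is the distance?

Computing all pairwise distances among 5 points:

d((10, 10), (9, 7)) = 3.1623 <-- minimum
d((10, 10), (0, 6)) = 10.7703
d((10, 10), (8, -8)) = 18.1108
d((10, 10), (4, 0)) = 11.6619
d((9, 7), (0, 6)) = 9.0554
d((9, 7), (8, -8)) = 15.0333
d((9, 7), (4, 0)) = 8.6023
d((0, 6), (8, -8)) = 16.1245
d((0, 6), (4, 0)) = 7.2111
d((8, -8), (4, 0)) = 8.9443

Closest pair: (10, 10) and (9, 7) with distance 3.1623

The closest pair is (10, 10) and (9, 7) with Euclidean distance 3.1623. For 5 points, brute-force pairwise comparison is shown above. For large n, the divide-and-conquer algorithm (sort by x, recurse on halves, check the dividing strip) achieves O(n log n).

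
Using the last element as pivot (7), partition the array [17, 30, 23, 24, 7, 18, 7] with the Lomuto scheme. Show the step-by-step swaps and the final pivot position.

Lomuto partition with pivot = 7:

Initial array: [17, 30, 23, 24, 7, 18, 7]

arr[0]=17 > 7: no swap
arr[1]=30 > 7: no swap
arr[2]=23 > 7: no swap
arr[3]=24 > 7: no swap
arr[4]=7 <= 7: swap with position 0, array becomes [7, 30, 23, 24, 17, 18, 7]
arr[5]=18 > 7: no swap

Place pivot at position 1: [7, 7, 23, 24, 17, 18, 30]
Pivot position: 1

After partitioning with pivot 7, the array becomes [7, 7, 23, 24, 17, 18, 30]. The pivot is placed at index 1. All elements to the left of the pivot are <= 7, and all elements to the right are > 7.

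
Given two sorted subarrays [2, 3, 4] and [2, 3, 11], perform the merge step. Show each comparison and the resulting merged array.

Merging process:

Compare 2 vs 2: take 2 from left. Merged: [2]
Compare 3 vs 2: take 2 from right. Merged: [2, 2]
Compare 3 vs 3: take 3 from left. Merged: [2, 2, 3]
Compare 4 vs 3: take 3 from right. Merged: [2, 2, 3, 3]
Compare 4 vs 11: take 4 from left. Merged: [2, 2, 3, 3, 4]
Append remaining from right: [11]. Merged: [2, 2, 3, 3, 4, 11]

Final merged array: [2, 2, 3, 3, 4, 11]
Total comparisons: 5

The merged array is [2, 2, 3, 3, 4, 11], requiring 5 comparisons. The merge step runs in O(n) time where n is the total number of elements.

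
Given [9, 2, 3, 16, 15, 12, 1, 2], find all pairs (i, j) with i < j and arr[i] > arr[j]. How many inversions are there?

Finding inversions in [9, 2, 3, 16, 15, 12, 1, 2]:

(0, 1): arr[0]=9 > arr[1]=2
(0, 2): arr[0]=9 > arr[2]=3
(0, 6): arr[0]=9 > arr[6]=1
(0, 7): arr[0]=9 > arr[7]=2
(1, 6): arr[1]=2 > arr[6]=1
(2, 6): arr[2]=3 > arr[6]=1
(2, 7): arr[2]=3 > arr[7]=2
(3, 4): arr[3]=16 > arr[4]=15
(3, 5): arr[3]=16 > arr[5]=12
(3, 6): arr[3]=16 > arr[6]=1
(3, 7): arr[3]=16 > arr[7]=2
(4, 5): arr[4]=15 > arr[5]=12
(4, 6): arr[4]=15 > arr[6]=1
(4, 7): arr[4]=15 > arr[7]=2
(5, 6): arr[5]=12 > arr[6]=1
(5, 7): arr[5]=12 > arr[7]=2

Total inversions: 16

The array has 16 inversion(s): (0,1), (0,2), (0,6), (0,7), (1,6), (2,6), (2,7), (3,4), (3,5), (3,6), (3,7), (4,5), (4,6), (4,7), (5,6), (5,7). Each pair (i,j) satisfies i < j and arr[i] > arr[j].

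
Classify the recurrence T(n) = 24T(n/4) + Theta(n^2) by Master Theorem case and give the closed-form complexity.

Master Theorem for T(n) = 24T(n/4) + O(n^2):

a = 24, b = 4, c = 2
log_b(a) = log_4(24) = 2.2925

Case 1: c = 2 < log_4(24) = 2.2925
T(n) = O(n^(log_4 24))

For T(n) = 24T(n/4) + O(n^2): log_4(24) = 2.2925. This is Case 1 of the Master Theorem (c < log_b(a), work dominated by leaves), giving O(n^(log_4 24)).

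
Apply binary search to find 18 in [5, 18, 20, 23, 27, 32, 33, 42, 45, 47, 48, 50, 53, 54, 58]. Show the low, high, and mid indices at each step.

Binary search for 18 in [5, 18, 20, 23, 27, 32, 33, 42, 45, 47, 48, 50, 53, 54, 58]:

lo=0, hi=14, mid=7, arr[mid]=42 -> 42 > 18, search left half
lo=0, hi=6, mid=3, arr[mid]=23 -> 23 > 18, search left half
lo=0, hi=2, mid=1, arr[mid]=18 -> Found target at index 1!

Binary search finds 18 at index 1 after 3 comparisons. The search repeatedly halves the search space by comparing with the middle element.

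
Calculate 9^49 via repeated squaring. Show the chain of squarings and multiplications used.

Computing 9^49 by squaring (build up from 9^1; each line after the first costs one multiplication):

9^1 = 9
9^2 = (9^1)^2 = 9^2 = 81
9^3 = 9 * 9^2 = 9 * 81 = 729
9^6 = (9^3)^2 = 729^2 = 531441
9^12 = (9^6)^2 = 531441^2 = 282429536481
9^24 = (9^12)^2 = 282429536481^2 = 79766443076872509863361
9^48 = (9^24)^2 = 79766443076872509863361^2 = 6362685441135942358474828762538534230890216321
9^49 = 9 * 9^48 = 9 * 6362685441135942358474828762538534230890216321 = 57264168970223481226273458862846808078011946889

Result: 57264168970223481226273458862846808078011946889
Multiplications needed: 7 (7 lines after 9^1)

9^49 = 57264168970223481226273458862846808078011946889. Using exponentiation by squaring, this requires 7 multiplications. The key idea: if the exponent is even, square the half-power; if odd, multiply by the base once.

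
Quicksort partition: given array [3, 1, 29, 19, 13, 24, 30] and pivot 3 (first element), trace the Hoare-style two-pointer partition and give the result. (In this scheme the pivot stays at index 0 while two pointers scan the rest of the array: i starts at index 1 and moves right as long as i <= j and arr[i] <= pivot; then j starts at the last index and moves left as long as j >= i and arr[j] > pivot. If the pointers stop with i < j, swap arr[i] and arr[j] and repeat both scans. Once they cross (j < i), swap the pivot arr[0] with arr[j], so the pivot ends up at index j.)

Hoare-style two-pointer partition with pivot = 3:

Initial array: [3, 1, 29, 19, 13, 24, 30]

Pointers start at i = 1, j = 6.
i ends at 2, j ends at 1: the pointers have crossed (j < i), so scanning stops.

Swap pivot arr[0] with arr[1] to place pivot at position 1: [1, 3, 29, 19, 13, 24, 30]
Pivot position: 1

After partitioning with pivot 3, the array becomes [1, 3, 29, 19, 13, 24, 30]. The pivot is placed at index 1. All elements to the left of the pivot are <= 3, and all elements to the right are > 3.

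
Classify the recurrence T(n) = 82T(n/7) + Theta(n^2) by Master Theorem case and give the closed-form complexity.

Master Theorem for T(n) = 82T(n/7) + O(n^2):

a = 82, b = 7, c = 2
log_b(a) = log_7(82) = 2.2646

Case 1: c = 2 < log_7(82) = 2.2646
T(n) = O(n^(log_7 82))

For T(n) = 82T(n/7) + O(n^2): log_7(82) = 2.2646. This is Case 1 of the Master Theorem (c < log_b(a), work dominated by leaves), giving O(n^(log_7 82)).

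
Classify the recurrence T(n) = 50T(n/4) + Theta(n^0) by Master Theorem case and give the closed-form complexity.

Master Theorem for T(n) = 50T(n/4) + O(n^0):

a = 50, b = 4, c = 0
log_b(a) = log_4(50) = 2.8219

Case 1: c = 0 < log_4(50) = 2.8219
T(n) = O(n^(log_4 50))

For T(n) = 50T(n/4) + O(n^0): log_4(50) = 2.8219. This is Case 1 of the Master Theorem (c < log_b(a), work dominated by leaves), giving O(n^(log_4 50)).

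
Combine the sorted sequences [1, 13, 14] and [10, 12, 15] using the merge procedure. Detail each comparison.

Merging process:

Compare 1 vs 10: take 1 from left. Merged: [1]
Compare 13 vs 10: take 10 from right. Merged: [1, 10]
Compare 13 vs 12: take 12 from right. Merged: [1, 10, 12]
Compare 13 vs 15: take 13 from left. Merged: [1, 10, 12, 13]
Compare 14 vs 15: take 14 from left. Merged: [1, 10, 12, 13, 14]
Append remaining from right: [15]. Merged: [1, 10, 12, 13, 14, 15]

Final merged array: [1, 10, 12, 13, 14, 15]
Total comparisons: 5

The merged array is [1, 10, 12, 13, 14, 15], requiring 5 comparisons. The merge step runs in O(n) time where n is the total number of elements.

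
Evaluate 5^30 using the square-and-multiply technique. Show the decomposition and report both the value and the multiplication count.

Computing 5^30 by squaring (build up from 5^1; each line after the first costs one multiplication):

5^1 = 5
5^2 = (5^1)^2 = 5^2 = 25
5^3 = 5 * 5^2 = 5 * 25 = 125
5^6 = (5^3)^2 = 125^2 = 15625
5^7 = 5 * 5^6 = 5 * 15625 = 78125
5^14 = (5^7)^2 = 78125^2 = 6103515625
5^15 = 5 * 5^14 = 5 * 6103515625 = 30517578125
5^30 = (5^15)^2 = 30517578125^2 = 931322574615478515625

Result: 931322574615478515625
Multiplications needed: 7 (7 lines after 5^1)

5^30 = 931322574615478515625. Using exponentiation by squaring, this requires 7 multiplications. The key idea: if the exponent is even, square the half-power; if odd, multiply by the base once.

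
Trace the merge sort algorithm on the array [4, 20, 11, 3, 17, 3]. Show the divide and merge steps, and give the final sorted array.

Merge sort trace:

Split: [4, 20, 11, 3, 17, 3] -> [4, 20, 11] and [3, 17, 3]
  Split: [4, 20, 11] -> [4] and [20, 11]
    Split: [20, 11] -> [20] and [11]
    Merge: [20] + [11] -> [11, 20]
  Merge: [4] + [11, 20] -> [4, 11, 20]
  Split: [3, 17, 3] -> [3] and [17, 3]
    Split: [17, 3] -> [17] and [3]
    Merge: [17] + [3] -> [3, 17]
  Merge: [3] + [3, 17] -> [3, 3, 17]
Merge: [4, 11, 20] + [3, 3, 17] -> [3, 3, 4, 11, 17, 20]

Final sorted array: [3, 3, 4, 11, 17, 20]

The merge sort proceeds by recursively splitting the array and merging sorted halves.
After all merges, the sorted array is [3, 3, 4, 11, 17, 20].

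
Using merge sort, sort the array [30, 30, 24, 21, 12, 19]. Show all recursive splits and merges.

Merge sort trace:

Split: [30, 30, 24, 21, 12, 19] -> [30, 30, 24] and [21, 12, 19]
  Split: [30, 30, 24] -> [30] and [30, 24]
    Split: [30, 24] -> [30] and [24]
    Merge: [30] + [24] -> [24, 30]
  Merge: [30] + [24, 30] -> [24, 30, 30]
  Split: [21, 12, 19] -> [21] and [12, 19]
    Split: [12, 19] -> [12] and [19]
    Merge: [12] + [19] -> [12, 19]
  Merge: [21] + [12, 19] -> [12, 19, 21]
Merge: [24, 30, 30] + [12, 19, 21] -> [12, 19, 21, 24, 30, 30]

Final sorted array: [12, 19, 21, 24, 30, 30]

The merge sort proceeds by recursively splitting the array and merging sorted halves.
After all merges, the sorted array is [12, 19, 21, 24, 30, 30].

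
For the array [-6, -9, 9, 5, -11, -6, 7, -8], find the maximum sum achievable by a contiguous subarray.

Using Kadane's algorithm on [-6, -9, 9, 5, -11, -6, 7, -8]:

Scanning through the array:
Position 1 (value -9): max_ending_here = -9, max_so_far = -6
Position 2 (value 9): max_ending_here = 9, max_so_far = 9
Position 3 (value 5): max_ending_here = 14, max_so_far = 14
Position 4 (value -11): max_ending_here = 3, max_so_far = 14
Position 5 (value -6): max_ending_here = -3, max_so_far = 14
Position 6 (value 7): max_ending_here = 7, max_so_far = 14
Position 7 (value -8): max_ending_here = -1, max_so_far = 14

Maximum subarray: [9, 5]
Maximum sum: 14

The maximum subarray is [9, 5] with sum 14. This subarray runs from index 2 to index 3.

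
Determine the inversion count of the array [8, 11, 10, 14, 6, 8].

Finding inversions in [8, 11, 10, 14, 6, 8]:

(0, 4): arr[0]=8 > arr[4]=6
(1, 2): arr[1]=11 > arr[2]=10
(1, 4): arr[1]=11 > arr[4]=6
(1, 5): arr[1]=11 > arr[5]=8
(2, 4): arr[2]=10 > arr[4]=6
(2, 5): arr[2]=10 > arr[5]=8
(3, 4): arr[3]=14 > arr[4]=6
(3, 5): arr[3]=14 > arr[5]=8

Total inversions: 8

The array has 8 inversion(s): (0,4), (1,2), (1,4), (1,5), (2,4), (2,5), (3,4), (3,5). Each pair (i,j) satisfies i < j and arr[i] > arr[j].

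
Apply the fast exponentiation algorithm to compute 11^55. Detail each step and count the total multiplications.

Computing 11^55 by squaring (build up from 11^1; each line after the first costs one multiplication):

11^1 = 11
11^2 = (11^1)^2 = 11^2 = 121
11^3 = 11 * 11^2 = 11 * 121 = 1331
11^6 = (11^3)^2 = 1331^2 = 1771561
11^12 = (11^6)^2 = 1771561^2 = 3138428376721
11^13 = 11 * 11^12 = 11 * 3138428376721 = 34522712143931
11^26 = (11^13)^2 = 34522712143931^2 = 1191817653772720942460132761
11^27 = 11 * 11^26 = 11 * 1191817653772720942460132761 = 13109994191499930367061460371
11^54 = (11^27)^2 = 13109994191499930367061460371^2 = 171871947701161912897410416779483616222663749691203457641
11^55 = 11 * 11^54 = 11 * 171871947701161912897410416779483616222663749691203457641 = 1890591424712781041871514584574319778449301246603238034051

Result: 1890591424712781041871514584574319778449301246603238034051
Multiplications needed: 9 (9 lines after 11^1)

11^55 = 1890591424712781041871514584574319778449301246603238034051. Using exponentiation by squaring, this requires 9 multiplications. The key idea: if the exponent is even, square the half-power; if odd, multiply by the base once.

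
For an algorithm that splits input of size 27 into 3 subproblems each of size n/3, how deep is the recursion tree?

For divide and conquer with division factor 3:

Problem sizes at each level:
Level 0: 27
Level 1: 9
Level 2: 3
Level 3: 1

The root is level 0 and the size-1 base case is level 3 (the tree spans levels 0 through 3, i.e. 4 levels counting the root), so the depth is the number of divisions: log_3(27) = 3

The recursion tree depth is log_3(27) = 3. At each level, the problem size is divided by 3, so it takes 3 divisions to reduce to a base case of size 1. The algorithm makes 3 recursive calls at each level.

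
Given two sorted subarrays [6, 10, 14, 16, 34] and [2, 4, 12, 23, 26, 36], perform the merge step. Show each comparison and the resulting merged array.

Merging process:

Compare 6 vs 2: take 2 from right. Merged: [2]
Compare 6 vs 4: take 4 from right. Merged: [2, 4]
Compare 6 vs 12: take 6 from left. Merged: [2, 4, 6]
Compare 10 vs 12: take 10 from left. Merged: [2, 4, 6, 10]
Compare 14 vs 12: take 12 from right. Merged: [2, 4, 6, 10, 12]
Compare 14 vs 23: take 14 from left. Merged: [2, 4, 6, 10, 12, 14]
Compare 16 vs 23: take 16 from left. Merged: [2, 4, 6, 10, 12, 14, 16]
Compare 34 vs 23: take 23 from right. Merged: [2, 4, 6, 10, 12, 14, 16, 23]
Compare 34 vs 26: take 26 from right. Merged: [2, 4, 6, 10, 12, 14, 16, 23, 26]
Compare 34 vs 36: take 34 from left. Merged: [2, 4, 6, 10, 12, 14, 16, 23, 26, 34]
Append remaining from right: [36]. Merged: [2, 4, 6, 10, 12, 14, 16, 23, 26, 34, 36]

Final merged array: [2, 4, 6, 10, 12, 14, 16, 23, 26, 34, 36]
Total comparisons: 10

The merged array is [2, 4, 6, 10, 12, 14, 16, 23, 26, 34, 36], requiring 10 comparisons. The merge step runs in O(n) time where n is the total number of elements.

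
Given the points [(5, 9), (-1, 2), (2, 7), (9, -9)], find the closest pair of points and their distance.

Computing all pairwise distances among 4 points:

d((5, 9), (-1, 2)) = 9.2195
d((5, 9), (2, 7)) = 3.6056 <-- minimum
d((5, 9), (9, -9)) = 18.4391
d((-1, 2), (2, 7)) = 5.831
d((-1, 2), (9, -9)) = 14.8661
d((2, 7), (9, -9)) = 17.4642

Closest pair: (5, 9) and (2, 7) with distance 3.6056

The closest pair is (5, 9) and (2, 7) with Euclidean distance 3.6056. For 4 points, brute-force pairwise comparison is shown above. For large n, the divide-and-conquer algorithm (sort by x, recurse on halves, check the dividing strip) achieves O(n log n).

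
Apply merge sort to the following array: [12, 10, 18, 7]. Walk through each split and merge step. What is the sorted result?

Merge sort trace:

Split: [12, 10, 18, 7] -> [12, 10] and [18, 7]
  Split: [12, 10] -> [12] and [10]
  Merge: [12] + [10] -> [10, 12]
  Split: [18, 7] -> [18] and [7]
  Merge: [18] + [7] -> [7, 18]
Merge: [10, 12] + [7, 18] -> [7, 10, 12, 18]

Final sorted array: [7, 10, 12, 18]

The merge sort proceeds by recursively splitting the array and merging sorted halves.
After all merges, the sorted array is [7, 10, 12, 18].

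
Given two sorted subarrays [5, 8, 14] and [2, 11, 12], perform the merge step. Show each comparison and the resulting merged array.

Merging process:

Compare 5 vs 2: take 2 from right. Merged: [2]
Compare 5 vs 11: take 5 from left. Merged: [2, 5]
Compare 8 vs 11: take 8 from left. Merged: [2, 5, 8]
Compare 14 vs 11: take 11 from right. Merged: [2, 5, 8, 11]
Compare 14 vs 12: take 12 from right. Merged: [2, 5, 8, 11, 12]
Append remaining from left: [14]. Merged: [2, 5, 8, 11, 12, 14]

Final merged array: [2, 5, 8, 11, 12, 14]
Total comparisons: 5

The merged array is [2, 5, 8, 11, 12, 14], requiring 5 comparisons. The merge step runs in O(n) time where n is the total number of elements.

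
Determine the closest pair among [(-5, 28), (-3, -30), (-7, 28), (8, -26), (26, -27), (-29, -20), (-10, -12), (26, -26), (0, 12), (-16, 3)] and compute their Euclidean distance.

Computing all pairwise distances among 10 points:

d((-5, 28), (-3, -30)) = 58.0345
d((-5, 28), (-7, 28)) = 2.0
d((-5, 28), (8, -26)) = 55.5428
d((-5, 28), (26, -27)) = 63.1348
d((-5, 28), (-29, -20)) = 53.6656
d((-5, 28), (-10, -12)) = 40.3113
d((-5, 28), (26, -26)) = 62.2656
d((-5, 28), (0, 12)) = 16.7631
d((-5, 28), (-16, 3)) = 27.313
d((-3, -30), (-7, 28)) = 58.1378
d((-3, -30), (8, -26)) = 11.7047
d((-3, -30), (26, -27)) = 29.1548
d((-3, -30), (-29, -20)) = 27.8568
d((-3, -30), (-10, -12)) = 19.3132
d((-3, -30), (26, -26)) = 29.2746
d((-3, -30), (0, 12)) = 42.107
d((-3, -30), (-16, 3)) = 35.4683
d((-7, 28), (8, -26)) = 56.0446
d((-7, 28), (26, -27)) = 64.1405
d((-7, 28), (-29, -20)) = 52.8015
d((-7, 28), (-10, -12)) = 40.1123
d((-7, 28), (26, -26)) = 63.2851
d((-7, 28), (0, 12)) = 17.4642
d((-7, 28), (-16, 3)) = 26.5707
d((8, -26), (26, -27)) = 18.0278
d((8, -26), (-29, -20)) = 37.4833
d((8, -26), (-10, -12)) = 22.8035
d((8, -26), (26, -26)) = 18.0
d((8, -26), (0, 12)) = 38.833
d((8, -26), (-16, 3)) = 37.6431
d((26, -27), (-29, -20)) = 55.4437
d((26, -27), (-10, -12)) = 39.0
d((26, -27), (26, -26)) = 1.0 <-- minimum
d((26, -27), (0, 12)) = 46.8722
d((26, -27), (-16, 3)) = 51.614
d((-29, -20), (-10, -12)) = 20.6155
d((-29, -20), (26, -26)) = 55.3263
d((-29, -20), (0, 12)) = 43.1856
d((-29, -20), (-16, 3)) = 26.4197
d((-10, -12), (26, -26)) = 38.6264
d((-10, -12), (0, 12)) = 26.0
d((-10, -12), (-16, 3)) = 16.1555
d((26, -26), (0, 12)) = 46.0435
d((26, -26), (-16, 3)) = 51.0392
d((0, 12), (-16, 3)) = 18.3576

Closest pair: (26, -27) and (26, -26) with distance 1.0

The closest pair is (26, -27) and (26, -26) with Euclidean distance 1.0. For 10 points, brute-force pairwise comparison is shown above. For large n, the divide-and-conquer algorithm (sort by x, recurse on halves, check the dividing strip) achieves O(n log n).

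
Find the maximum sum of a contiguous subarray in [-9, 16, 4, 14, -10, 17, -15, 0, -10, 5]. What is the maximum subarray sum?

Using Kadane's algorithm on [-9, 16, 4, 14, -10, 17, -15, 0, -10, 5]:

Scanning through the array:
Position 1 (value 16): max_ending_here = 16, max_so_far = 16
Position 2 (value 4): max_ending_here = 20, max_so_far = 20
Position 3 (value 14): max_ending_here = 34, max_so_far = 34
Position 4 (value -10): max_ending_here = 24, max_so_far = 34
Position 5 (value 17): max_ending_here = 41, max_so_far = 41
Position 6 (value -15): max_ending_here = 26, max_so_far = 41
Position 7 (value 0): max_ending_here = 26, max_so_far = 41
Position 8 (value -10): max_ending_here = 16, max_so_far = 41
Position 9 (value 5): max_ending_here = 21, max_so_far = 41

Maximum subarray: [16, 4, 14, -10, 17]
Maximum sum: 41

The maximum subarray is [16, 4, 14, -10, 17] with sum 41. This subarray runs from index 1 to index 5.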